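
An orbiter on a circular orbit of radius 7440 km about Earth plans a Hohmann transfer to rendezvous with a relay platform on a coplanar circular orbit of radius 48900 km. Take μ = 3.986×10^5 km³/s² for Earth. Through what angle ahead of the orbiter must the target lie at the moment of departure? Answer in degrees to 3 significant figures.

Transfer-ellipse semi-major axis a_t = (r₁ + r₂)/2 = (7440 + 48900)/2 = 28170 km.
Transfer time t = π√(a_t³/μ) = 23527 s.
The target's mean motion on its circular orbit is ω₂ = √(μ/r₂³) = 5.8386×10^-5 rad/s.
Angle swept by the target during transfer: ω₂·t = 1.3736 rad = 78.70°.
The orbiter traverses 180° on the transfer ellipse, so the target must lead by 180° − 78.70° = 101°.

φ = 101°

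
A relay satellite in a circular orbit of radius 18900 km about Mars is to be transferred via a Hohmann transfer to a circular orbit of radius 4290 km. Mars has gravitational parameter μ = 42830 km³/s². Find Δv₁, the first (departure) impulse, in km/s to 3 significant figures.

Δv₁ = 0.590 km/s

The Hohmann ellipse has a_t = (r₁ + r₂)/2 = 11595 km.
On the circular orbit at r = 18900 km, v_c = √(μ/r) = 1.5054 km/s.
Transfer-orbit speed at the same r (vis-viva, a = a_t): v_t = √[μ(2/r − 1/a_t)] = 0.91566 km/s.
Δv₁ = |v_t − v_c| = |0.91566 − 1.5054| = 0.5897 km/s.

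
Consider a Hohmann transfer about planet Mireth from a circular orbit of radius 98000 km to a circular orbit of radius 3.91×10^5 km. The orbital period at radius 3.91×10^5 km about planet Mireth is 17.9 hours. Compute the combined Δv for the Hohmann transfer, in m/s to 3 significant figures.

Δv = 34100 m/s

From Kepler's third law T² = 4π²r³/μ at r = 3.91×10^5 km, T = 17.9 hours = 17.9 × 3600 s = 64440 s: μ = 4π²r³/T² = 5.68302×10^8 km³/s².
Semi-major axis of the transfer orbit: a_t = (98000 + 3.910×10^5)/2 = 2.445×10^5 km.
At r₁ the circular-orbit speed is v₁ = √(μ/r₁) = 76.15 km/s.
On the transfer ellipse at r₁, vis-viva equation gives v_p = √[μ(2/r₁ − 1/a_t)] = 96.30 km/s.
First burn Δv₁ = |v_p − v₁| = 20.15 km/s.
Circular speed at r₂: v₂ = √(μ/r₂) = 38.124 km/s.
Transfer-orbit speed at r₂: v_a = √[μ(2/r₂ − 1/a_t)] = 24.137 km/s.
Second burn Δv₂ = |v₂ − v_a| = 13.99 km/s.
Total Δv = Δv₁ + Δv₂ = 34.14 km/s.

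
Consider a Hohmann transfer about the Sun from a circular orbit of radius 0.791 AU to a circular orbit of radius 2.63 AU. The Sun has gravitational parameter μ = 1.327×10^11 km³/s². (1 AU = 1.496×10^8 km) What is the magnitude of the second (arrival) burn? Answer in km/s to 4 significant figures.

In km: r₁ = 0.791 × 1.496×10^8 = 1.183336×10^8 km; r₂ = 2.63 × 1.496×10^8 = 3.93448×10^8 km.
Transfer-ellipse semi-major axis a_t = (r₁ + r₂)/2 = (1.183336×10^8 + 3.93448×10^8)/2 = 2.558908×10^8 km.
Circular speed at r = 3.93448×10^8 km: v_c = √(μ/r) = 18.365 km/s.
Transfer-orbit speed at the same r (vis-viva, a = a_t): v_t = √[μ(2/r − 1/a_t)] = 12.489 km/s.
Δv₂ = |v_t − v_c| = |12.489 − 18.365| = 5.876 km/s.

Δv₂ = 5.876 km/s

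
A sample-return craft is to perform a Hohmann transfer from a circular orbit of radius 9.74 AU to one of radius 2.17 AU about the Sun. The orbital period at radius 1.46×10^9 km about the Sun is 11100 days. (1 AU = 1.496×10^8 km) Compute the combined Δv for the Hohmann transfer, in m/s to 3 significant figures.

From Kepler's third law T² = 4π²r³/μ at r = 1.46×10^9 km, T = 11100 days = 11100 × 86400 s = 9.5904×10^8 s: μ = 4π²r³/T² = 1.33581×10^11 km³/s².
In km: r₁ = 9.74 × 1.496×10^8 = 1.457104×10^9 km; r₂ = 2.17 × 1.496×10^8 = 3.24632×10^8 km.
Semi-major axis of the transfer orbit: a_t = (1.457104×10^9 + 3.24632×10^8)/2 = 8.90868×10^8 km.
Circular speed at r₁: v₁ = √(μ/r₁) = √(1.33581×10^11/1.457104×10^9) = 9.575 km/s.
On the transfer ellipse at r₁, vis-viva equation gives v_a = √[μ(2/r₁ − 1/a_t)] = 5.780 km/s.
First burn Δv₁ = |v_a − v₁| = 3.795 km/s.
Circular speed at r₂: v₂ = √(μ/r₂) = 20.285 km/s.
Transfer-orbit speed at r₂: v_p = √[μ(2/r₂ − 1/a_t)] = 25.943 km/s.
Second burn Δv₂ = |v₂ − v_p| = 5.658 km/s.
Δv = Δv₁ + Δv₂ = 3.795 + 5.658 = 9.453 km/s.

Δv = 9450 m/s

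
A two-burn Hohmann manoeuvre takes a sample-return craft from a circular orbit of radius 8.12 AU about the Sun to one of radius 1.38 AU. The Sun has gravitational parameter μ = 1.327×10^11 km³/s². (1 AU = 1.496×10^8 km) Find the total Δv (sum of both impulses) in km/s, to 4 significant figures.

In km: r₁ = 8.12 × 1.496×10^8 = 1.214752×10^9 km; r₂ = 1.38 × 1.496×10^8 = 2.06448×10^8 km.
The Hohmann ellipse has a_t = (r₁ + r₂)/2 = 7.106×10^8 km.
Circular speed at r₁: v₁ = √(μ/r₁) = √(1.327×10^11/1.214752×10^9) = 10.452 km/s.
Transfer-orbit speed at r₁ (vis-viva equation): v_a = √[μ(2/r₁ − 1/a_t)] = 5.6336 km/s.
First burn Δv₁ = |v_a − v₁| = 4.818 km/s.
Circular speed at r₂: v₂ = √(μ/r₂) = 25.353 km/s.
Transfer-orbit speed at r₂: v_p = √[μ(2/r₂ − 1/a_t)] = 33.148 km/s.
Second burn Δv₂ = |v₂ − v_p| = 7.795 km/s.
Total Δv = Δv₁ + Δv₂ = 12.61 km/s.

Δv = 12.61 km/s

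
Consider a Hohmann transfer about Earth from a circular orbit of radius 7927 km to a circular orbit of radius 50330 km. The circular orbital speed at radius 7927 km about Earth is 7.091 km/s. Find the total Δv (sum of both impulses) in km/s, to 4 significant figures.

Δv = 3.576 km/s

From the circular-orbit relation v² = μ/r at r = 7927 km: μ = v²r = (7.091)² × 7927 = 3.98588×10^5 km³/s².
Semi-major axis of the transfer orbit: a_t = (7927 + 50330)/2 = 29128.5 km.
Circular speed at r₁: v₁ = √(μ/r₁) = √(3.98588×10^5/7927) = 7.091 km/s.
Transfer-orbit speed at r₁ (vis-viva): v_p = √[μ(2/r₁ − 1/a_t)] = 9.321 km/s.
First burn Δv₁ = |v_p − v₁| = 2.230 km/s.
Circular speed at r₂: v₂ = √(μ/r₂) = 2.814 km/s.
Transfer-orbit speed at r₂: v_a = √[μ(2/r₂ − 1/a_t)] = 1.468 km/s.
Second burn Δv₂ = |v₂ − v_a| = 1.346 km/s.
Total Δv = Δv₁ + Δv₂ = 3.576 km/s.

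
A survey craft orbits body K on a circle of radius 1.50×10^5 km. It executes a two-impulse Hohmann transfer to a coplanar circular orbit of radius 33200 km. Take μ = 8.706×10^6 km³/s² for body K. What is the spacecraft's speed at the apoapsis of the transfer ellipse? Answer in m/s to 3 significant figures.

v = 4590 m/s

Transfer-ellipse semi-major axis a_t = (r₁ + r₂)/2 = (1.500×10^5 + 33200)/2 = 91600 km.
The apoapsis of the transfer ellipse is at r = 1.500×10^5 km.
Vis-viva: v = √[μ(2/r − 1/a_t)] = √[8.706×10^6 × (2/1.500×10^5 − 1/91600)] = 4.587 km/s.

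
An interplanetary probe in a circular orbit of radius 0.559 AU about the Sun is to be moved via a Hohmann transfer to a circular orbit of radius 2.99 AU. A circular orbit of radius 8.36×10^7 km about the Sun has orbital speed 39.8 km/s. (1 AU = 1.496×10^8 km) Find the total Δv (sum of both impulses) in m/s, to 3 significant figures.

From the circular-orbit relation v² = μ/r at r = 8.36×10^7 km: μ = v²r = (39.8)² × 8.36×10^7 = 1.32426×10^11 km³/s².
In km: r₁ = 0.559 × 1.496×10^8 = 8.36264×10^7 km; r₂ = 2.99 × 1.496×10^8 = 4.47304×10^8 km.
Semi-major axis of the transfer orbit: a_t = (8.36264×10^7 + 4.47304×10^8)/2 = 2.654652×10^8 km.
Circular speed at r₁: v₁ = √(μ/r₁) = √(1.32426×10^11/8.36264×10^7) = 39.79 km/s.
On the transfer ellipse at r₁, vis-viva equation gives v_p = √[μ(2/r₁ − 1/a_t)] = 51.65 km/s.
First burn Δv₁ = |v_p − v₁| = 11.86 km/s.
At r₂, v₂ = √(μ/r₂) = 17.206 km/s.
Transfer-orbit speed at r₂: v_a = √[μ(2/r₂ − 1/a_t)] = 9.6572 km/s.
Second burn Δv₂ = |v₂ − v_a| = 7.549 km/s.
Δv = Δv₁ + Δv₂ = 11.86 + 7.549 = 19.41 km/s.

Δv = 19400 m/s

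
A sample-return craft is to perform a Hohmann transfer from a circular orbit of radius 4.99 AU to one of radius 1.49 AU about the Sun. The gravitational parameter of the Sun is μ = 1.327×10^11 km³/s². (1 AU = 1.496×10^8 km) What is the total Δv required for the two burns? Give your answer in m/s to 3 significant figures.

Δv = 10200 m/s

In km: r₁ = 4.99 × 1.496×10^8 = 7.46504×10^8 km; r₂ = 1.49 × 1.496×10^8 = 2.22904×10^8 km.
The Hohmann ellipse has a_t = (r₁ + r₂)/2 = 4.84704×10^8 km.
Circular speed at r₁: v₁ = √(μ/r₁) = √(1.327×10^11/7.46504×10^8) = 13.3327 km/s.
Transfer-orbit speed at r₁ (vis-viva equation): v_a = √[μ(2/r₁ − 1/a_t)] = 9.04149 km/s.
First burn Δv₁ = |v_a − v₁| = 4.291 km/s.
At r₂, v₂ = √(μ/r₂) = 24.399 km/s.
Transfer-orbit speed at r₂: v_p = √[μ(2/r₂ − 1/a_t)] = 30.280 km/s.
Second burn Δv₂ = |v₂ − v_p| = 5.881 km/s.
Δv = Δv₁ + Δv₂ = 4.291 + 5.881 = 10.17 km/s.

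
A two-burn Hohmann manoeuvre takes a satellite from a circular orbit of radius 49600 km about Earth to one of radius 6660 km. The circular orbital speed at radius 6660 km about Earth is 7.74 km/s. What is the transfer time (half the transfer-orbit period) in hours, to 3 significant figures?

t = 6.52 hours

From the circular-orbit relation v² = μ/r at r = 6660 km: μ = v²r = (7.74)² × 6660 = 3.98985×10^5 km³/s².
Transfer-ellipse semi-major axis a_t = (r₁ + r₂)/2 = (49600 + 6660)/2 = 28130 km.
Transfer time t = π√(a_t³/μ) = π√((28130)³ / 3.98985×10^5) = 23470 s.
Converting: 23470 s ÷ 3600 s/hour = 6.52 hours.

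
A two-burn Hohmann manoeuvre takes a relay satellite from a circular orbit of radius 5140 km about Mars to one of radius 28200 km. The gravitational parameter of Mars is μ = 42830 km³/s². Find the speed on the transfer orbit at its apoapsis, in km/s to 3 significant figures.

v = 0.684 km/s

The Hohmann ellipse has a_t = (r₁ + r₂)/2 = 16670 km.
The apoapsis of the transfer ellipse is at r = 28200 km.
From the vis-viva equation, v = √[μ(2/r − 1/a_t)] = 0.6843 km/s.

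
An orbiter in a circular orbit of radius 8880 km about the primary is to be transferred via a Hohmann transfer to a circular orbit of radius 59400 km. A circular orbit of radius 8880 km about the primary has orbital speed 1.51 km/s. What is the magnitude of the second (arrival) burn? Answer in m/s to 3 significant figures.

Δv₂ = 286 m/s

From the circular-orbit relation v² = μ/r at r = 8880 km: μ = v²r = (1.51)² × 8880 = 20247.3 km³/s².
The Hohmann ellipse has a_t = (r₁ + r₂)/2 = 34140 km.
Circular speed at r = 59400 km: v_c = √(μ/r) = 0.58384 km/s.
Vis-viva on the transfer ellipse at r = 59400 km gives v_t = √[μ(2/r − 1/a_t)] = 0.29776 km/s.
Δv₂ = |v_t − v_c| = |0.29776 − 0.58384| = 0.2861 km/s.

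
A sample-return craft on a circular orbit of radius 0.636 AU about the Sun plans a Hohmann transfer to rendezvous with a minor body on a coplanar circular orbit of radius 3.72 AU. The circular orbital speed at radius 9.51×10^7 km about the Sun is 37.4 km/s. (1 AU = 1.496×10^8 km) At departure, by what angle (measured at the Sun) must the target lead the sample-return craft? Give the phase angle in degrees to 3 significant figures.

From the circular-orbit relation v² = μ/r at r = 9.51×10^7 km: μ = v²r = (37.4)² × 9.51×10^7 = 1.33022×10^11 km³/s².
In km: r₁ = 0.636 × 1.496×10^8 = 9.51456×10^7 km; r₂ = 3.72 × 1.496×10^8 = 5.56512×10^8 km.
Transfer-ellipse semi-major axis a_t = (r₁ + r₂)/2 = (9.51456×10^7 + 5.56512×10^8)/2 = 3.258288×10^8 km.
The half-period of the transfer ellipse is t = π√(a_t³/μ) = 5.0661×10^7 s.
Target angular speed ω₂ = √(μ/r₂³) = 2.7781×10^-8 rad/s.
Angle swept by the target during transfer: ω₂·t = 1.4074 rad = 80.64°.
The sample-return craft traverses 180° on the transfer ellipse, so the target must lead by 180° − 80.64° = 99.4°.

φ = 99.4°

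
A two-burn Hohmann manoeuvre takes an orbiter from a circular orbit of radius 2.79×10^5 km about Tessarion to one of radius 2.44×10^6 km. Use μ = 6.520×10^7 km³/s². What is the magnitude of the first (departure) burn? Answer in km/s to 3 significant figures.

Transfer-ellipse semi-major axis a_t = (r₁ + r₂)/2 = (2.790×10^5 + 2.440×10^6)/2 = 1.3595×10^6 km.
On the circular orbit at r = 2.790×10^5 km, v_c = √(μ/r) = 15.287 km/s.
Transfer-orbit speed at the same r (vis-viva, a = a_t): v_t = √[μ(2/r − 1/a_t)] = 20.480 km/s.
Δv₁ = |v_t − v_c| = |20.480 − 15.287| = 5.193 km/s.

Δv₁ = 5.19 km/s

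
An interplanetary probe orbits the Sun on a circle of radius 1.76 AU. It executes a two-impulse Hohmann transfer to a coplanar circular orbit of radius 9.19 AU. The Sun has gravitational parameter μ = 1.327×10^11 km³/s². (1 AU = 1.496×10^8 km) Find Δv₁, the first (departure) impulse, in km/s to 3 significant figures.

In km: r₁ = 1.76 × 1.496×10^8 = 2.63296×10^8 km; r₂ = 9.19 × 1.496×10^8 = 1.374824×10^9 km.
The Hohmann ellipse has a_t = (r₁ + r₂)/2 = 8.1906×10^8 km.
On the circular orbit at r = 2.63296×10^8 km, v_c = √(μ/r) = 22.450 km/s.
Vis-viva on the transfer ellipse at r = 2.63296×10^8 km gives v_t = √[μ(2/r − 1/a_t)] = 29.086 km/s.
Δv₁ = |v_t − v_c| = |29.086 − 22.450| = 6.636 km/s.

Δv₁ = 6.64 km/s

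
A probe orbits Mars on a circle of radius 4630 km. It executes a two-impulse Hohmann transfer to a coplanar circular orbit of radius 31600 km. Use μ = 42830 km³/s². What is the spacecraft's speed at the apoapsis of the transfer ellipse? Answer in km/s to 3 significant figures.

v = 0.589 km/s

The Hohmann ellipse has a_t = (r₁ + r₂)/2 = 18115 km.
At apoapsis, r = 31600 km.
From the vis-viva equation, v = √[μ(2/r − 1/a_t)] = 0.5886 km/s.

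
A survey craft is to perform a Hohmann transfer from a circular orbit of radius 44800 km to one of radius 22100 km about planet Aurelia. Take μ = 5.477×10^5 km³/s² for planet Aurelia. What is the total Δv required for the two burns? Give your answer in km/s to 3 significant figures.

Δv = 1.44 km/s

The Hohmann ellipse has a_t = (r₁ + r₂)/2 = 33450 km.
Circular speed at r₁: v₁ = √(μ/r₁) = √(5.477×10^5/44800) = 3.496491 km/s.
Transfer-orbit speed at r₁ (vis-viva equation): v_a = √[μ(2/r₁ − 1/a_t)] = 2.842042 km/s.
First burn Δv₁ = |v_a − v₁| = 0.6544 km/s.
Circular speed at r₂: v₂ = √(μ/r₂) = 4.978 km/s.
Transfer-orbit speed at r₂: v_p = √[μ(2/r₂ − 1/a_t)] = 5.761 km/s.
Second burn Δv₂ = |v₂ − v_p| = 0.7830 km/s.
Δv = Δv₁ + Δv₂ = 0.6544 + 0.7830 = 1.437 km/s.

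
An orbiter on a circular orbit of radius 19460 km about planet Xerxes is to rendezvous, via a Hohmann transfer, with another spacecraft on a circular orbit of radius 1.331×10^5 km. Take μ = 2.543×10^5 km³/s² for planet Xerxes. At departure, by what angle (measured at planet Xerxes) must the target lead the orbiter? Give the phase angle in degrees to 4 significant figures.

The Hohmann ellipse has a_t = (r₁ + r₂)/2 = 76280 km.
The half-period of the transfer ellipse is t = π√(a_t³/μ) = 1.3125×10^5 s.
Target angular speed ω₂ = √(μ/r₂³) = 1.0385×10^-5 rad/s.
Angle swept by the target during transfer: ω₂·t = 1.363 rad = 78.09°.
Arrival is 180° from departure on the ellipse, so φ = 180° − 78.09° = 101.9°.

φ = 101.9°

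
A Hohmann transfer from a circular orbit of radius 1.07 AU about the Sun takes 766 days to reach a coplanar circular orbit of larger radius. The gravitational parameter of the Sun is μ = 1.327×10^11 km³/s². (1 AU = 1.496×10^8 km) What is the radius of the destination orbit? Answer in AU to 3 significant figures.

r₂ = 4.13 AU

In km: r₁ = 1.07 × 1.496×10^8 = 1.60072×10^8 km.
Transfer time t = 766 days = 6.61824×10^7 s, and t = π√(a_t³/μ).
So a_t = (μ t²/π²)^(1/3) = (1.327×10^11 × (6.61824×10^7)² / π²)^(1/3) = 3.8906×10^8 km.
Since a_t = (r₁ + r₂)/2, r₂ = 2a_t − r₁ = 2×3.8906×10^8 − 1.60072×10^8 = 6.18048×10^8 km.
In AU: r₂ = 6.18048×10^8 / 1.496×10^8 = 4.13 AU.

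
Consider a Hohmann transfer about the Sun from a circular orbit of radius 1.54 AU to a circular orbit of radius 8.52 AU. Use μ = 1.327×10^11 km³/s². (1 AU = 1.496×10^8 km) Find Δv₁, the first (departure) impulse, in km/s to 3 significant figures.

In km: r₁ = 1.54 × 1.496×10^8 = 2.30384×10^8 km; r₂ = 8.52 × 1.496×10^8 = 1.274592×10^9 km.
Transfer-ellipse semi-major axis a_t = (r₁ + r₂)/2 = (2.30384×10^8 + 1.274592×10^9)/2 = 7.52488×10^8 km.
On the circular orbit at r = 2.30384×10^8 km, v_c = √(μ/r) = 24.000 km/s.
Vis-viva on the transfer ellipse at r = 2.30384×10^8 km gives v_t = √[μ(2/r − 1/a_t)] = 31.235 km/s.
Δv₁ = |v_t − v_c| = |31.235 − 24.000| = 7.235 km/s.

Δv₁ = 7.24 km/s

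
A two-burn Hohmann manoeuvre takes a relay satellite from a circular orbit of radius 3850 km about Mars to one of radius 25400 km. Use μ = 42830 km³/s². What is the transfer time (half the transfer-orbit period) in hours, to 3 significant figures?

t = 7.46 hours

Semi-major axis of the transfer orbit: a_t = (3850 + 25400)/2 = 14625 km.
Transfer time t = π√(a_t³/μ) = π√((14625)³ / 42830) = 26850 s.
Converting: 26850 s ÷ 3600 s/hour = 7.46 hours.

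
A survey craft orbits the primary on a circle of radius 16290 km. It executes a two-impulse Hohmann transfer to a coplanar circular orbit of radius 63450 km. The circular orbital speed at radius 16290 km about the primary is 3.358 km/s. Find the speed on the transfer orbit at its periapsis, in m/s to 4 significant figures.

v = 4236 m/s

From the circular-orbit relation v² = μ/r at r = 16290 km: μ = v²r = (3.358)² × 16290 = 1.83689×10^5 km³/s².
Transfer-ellipse semi-major axis a_t = (r₁ + r₂)/2 = (16290 + 63450)/2 = 39870 km.
The periapsis of the transfer ellipse is at r = 16290 km.
Applying v² = μ(2/r − 1/a_t): v = 4.236 km/s.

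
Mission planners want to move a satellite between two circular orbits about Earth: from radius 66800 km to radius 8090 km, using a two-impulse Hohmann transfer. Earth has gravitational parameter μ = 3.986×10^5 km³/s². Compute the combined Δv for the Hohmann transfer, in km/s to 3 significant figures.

Δv = 3.66 km/s

The Hohmann ellipse has a_t = (r₁ + r₂)/2 = 37445 km.
At r₁ the circular-orbit speed is v₁ = √(μ/r₁) = 2.4428 km/s.
On the transfer ellipse at r₁, vis-viva gives v_a = √[μ(2/r₁ − 1/a_t)] = 1.1354 km/s.
First burn Δv₁ = |v_a − v₁| = 1.307 km/s.
Circular speed at r₂: v₂ = √(μ/r₂) = 7.019 km/s.
Transfer-orbit speed at r₂: v_p = √[μ(2/r₂ − 1/a_t)] = 9.375 km/s.
Second burn Δv₂ = |v₂ − v_p| = 2.356 km/s.
Total Δv = Δv₁ + Δv₂ = 3.663 km/s.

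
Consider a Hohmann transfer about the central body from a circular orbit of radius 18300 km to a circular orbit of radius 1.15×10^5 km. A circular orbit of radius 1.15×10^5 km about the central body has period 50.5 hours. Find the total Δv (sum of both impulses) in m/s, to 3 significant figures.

From Kepler's third law T² = 4π²r³/μ at r = 1.15×10^5 km, T = 50.5 hours = 50.5 × 3600 s = 1.818×10^5 s: μ = 4π²r³/T² = 1.81663×10^6 km³/s².
Transfer-ellipse semi-major axis a_t = (r₁ + r₂)/2 = (18300 + 1.150×10^5)/2 = 66650 km.
Circular speed at r₁: v₁ = √(μ/r₁) = √(1.81663×10^6/18300) = 9.9634 km/s.
Transfer-orbit speed at r₁ (vis-viva equation): v_p = √[μ(2/r₁ − 1/a_t)] = 13.087 km/s.
First burn Δv₁ = |v_p − v₁| = 3.124 km/s.
At r₂, v₂ = √(μ/r₂) = 3.975 km/s.
Transfer-orbit speed at r₂: v_a = √[μ(2/r₂ − 1/a_t)] = 2.083 km/s.
Second burn Δv₂ = |v₂ − v_a| = 1.892 km/s.
Total Δv = Δv₁ + Δv₂ = 5.016 km/s.

Δv = 5020 m/s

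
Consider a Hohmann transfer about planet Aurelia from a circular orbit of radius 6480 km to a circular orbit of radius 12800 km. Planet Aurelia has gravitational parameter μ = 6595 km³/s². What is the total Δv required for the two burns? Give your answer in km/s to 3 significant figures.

Semi-major axis of the transfer orbit: a_t = (6480 + 12800)/2 = 9640 km.
Circular speed at r₁: v₁ = √(μ/r₁) = √(6595/6480) = 1.008834 km/s.
Transfer-orbit speed at r₁ (v² = μ(2/r − 1/a)): v_p = √[μ(2/r₁ − 1/a_t)] = 1.162482 km/s.
First burn Δv₁ = |v_p − v₁| = 0.1536 km/s.
At r₂, v₂ = √(μ/r₂) = 0.7178 km/s.
Transfer-orbit speed at r₂: v_a = √[μ(2/r₂ − 1/a_t)] = 0.5885 km/s.
Second burn Δv₂ = |v₂ − v_a| = 0.1293 km/s.
Δv = Δv₁ + Δv₂ = 0.1536 + 0.1293 = 0.2829 km/s.

Δv = 0.283 km/s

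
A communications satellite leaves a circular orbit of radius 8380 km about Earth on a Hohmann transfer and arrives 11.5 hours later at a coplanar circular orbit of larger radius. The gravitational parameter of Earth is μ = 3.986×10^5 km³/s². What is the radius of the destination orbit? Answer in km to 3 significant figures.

r₂ = 73700 km

Transfer time t = 11.5 hours = 41400 s, and t = π√(a_t³/μ).
So a_t = (μ t²/π²)^(1/3) = (3.986×10^5 × (41400)² / π²)^(1/3) = 41059 km.
Since a_t = (r₁ + r₂)/2, r₂ = 2a_t − r₁ = 2×41059 − 8380 = 73738 km.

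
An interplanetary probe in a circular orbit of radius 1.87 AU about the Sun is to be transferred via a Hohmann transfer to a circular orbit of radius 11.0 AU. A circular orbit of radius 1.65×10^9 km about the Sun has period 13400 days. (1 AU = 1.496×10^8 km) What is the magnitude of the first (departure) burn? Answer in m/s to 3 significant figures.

Δv₁ = 6690 m/s

From Kepler's third law T² = 4π²r³/μ at r = 1.65×10^9 km, T = 13400 days = 13400 × 86400 s = 1.15776×10^9 s: μ = 4π²r³/T² = 1.32304×10^11 km³/s².
In km: r₁ = 1.87 × 1.496×10^8 = 2.79752×10^8 km; r₂ = 11.0 × 1.496×10^8 = 1.6456×10^9 km.
The Hohmann ellipse has a_t = (r₁ + r₂)/2 = 9.62676×10^8 km.
On the circular orbit at r = 2.79752×10^8 km, v_c = √(μ/r) = 21.747 km/s.
Vis-viva on the transfer ellipse at r = 2.79752×10^8 km gives v_t = √[μ(2/r − 1/a_t)] = 28.433 km/s.
Δv₁ = |v_t − v_c| = |28.433 − 21.747| = 6.686 km/s.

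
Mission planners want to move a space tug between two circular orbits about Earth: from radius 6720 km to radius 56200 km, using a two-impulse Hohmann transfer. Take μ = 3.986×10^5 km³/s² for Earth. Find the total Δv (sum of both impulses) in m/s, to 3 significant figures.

The Hohmann ellipse has a_t = (r₁ + r₂)/2 = 31460 km.
Circular speed at r₁: v₁ = √(μ/r₁) = √(3.986×10^5/6720) = 7.7017 km/s.
On the transfer ellipse at r₁, vis-viva gives v_p = √[μ(2/r₁ − 1/a_t)] = 10.294 km/s.
First burn Δv₁ = |v_p − v₁| = 2.592 km/s.
Circular speed at r₂: v₂ = √(μ/r₂) = 2.663 km/s.
Transfer-orbit speed at r₂: v_a = √[μ(2/r₂ − 1/a_t)] = 1.231 km/s.
Second burn Δv₂ = |v₂ − v_a| = 1.432 km/s.
Total Δv = Δv₁ + Δv₂ = 4.024 km/s.

Δv = 4020 m/s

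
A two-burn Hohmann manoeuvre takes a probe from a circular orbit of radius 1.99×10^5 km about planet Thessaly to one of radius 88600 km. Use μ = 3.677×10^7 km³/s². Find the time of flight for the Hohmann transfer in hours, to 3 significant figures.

Transfer-ellipse semi-major axis a_t = (r₁ + r₂)/2 = (1.990×10^5 + 88600)/2 = 1.438×10^5 km.
By Kepler's third law the transfer-orbit period is T = 2π√(a_t³/μ), so t = T/2 = 28250 s.
Converting: 28250 s ÷ 3600 s/hour = 7.85 hours.

t = 7.85 hours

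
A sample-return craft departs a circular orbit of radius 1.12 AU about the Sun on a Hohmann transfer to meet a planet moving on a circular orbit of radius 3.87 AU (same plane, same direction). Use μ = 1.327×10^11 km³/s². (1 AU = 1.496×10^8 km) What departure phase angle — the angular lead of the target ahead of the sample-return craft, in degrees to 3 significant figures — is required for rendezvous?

In km: r₁ = 1.12 × 1.496×10^8 = 1.67552×10^8 km; r₂ = 3.87 × 1.496×10^8 = 5.78952×10^8 km.
Transfer-ellipse semi-major axis a_t = (r₁ + r₂)/2 = (1.67552×10^8 + 5.78952×10^8)/2 = 3.73252×10^8 km.
Transfer time t = π√(a_t³/μ) = 6.219×10^7 s.
The target's mean motion on its circular orbit is ω₂ = √(μ/r₂³) = 2.615×10^-8 rad/s.
Angle swept by the target during transfer: ω₂·t = 1.6263 rad = 93.18°.
The sample-return craft traverses 180° on the transfer ellipse, so the target must lead by 180° − 93.18° = 86.8°.

φ = 86.8°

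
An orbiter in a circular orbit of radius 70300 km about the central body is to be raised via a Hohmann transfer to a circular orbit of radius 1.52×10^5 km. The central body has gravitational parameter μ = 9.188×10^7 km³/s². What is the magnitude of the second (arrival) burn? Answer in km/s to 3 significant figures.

Δv₂ = 5.03 km/s

Semi-major axis of the transfer orbit: a_t = (70300 + 1.520×10^5)/2 = 1.1115×10^5 km.
On the circular orbit at r = 1.520×10^5 km, v_c = √(μ/r) = 24.586 km/s.
Transfer-orbit speed at the same r (vis-viva, a = a_t): v_t = √[μ(2/r − 1/a_t)] = 19.553 km/s.
Δv₂ = |v_t − v_c| = |19.553 − 24.586| = 5.033 km/s.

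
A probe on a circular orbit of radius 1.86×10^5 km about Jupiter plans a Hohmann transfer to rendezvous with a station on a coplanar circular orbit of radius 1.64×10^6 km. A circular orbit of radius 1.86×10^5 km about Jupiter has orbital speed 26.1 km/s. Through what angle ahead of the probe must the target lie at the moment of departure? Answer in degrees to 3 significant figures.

From the circular-orbit relation v² = μ/r at r = 1.86×10^5 km: μ = v²r = (26.1)² × 1.86×10^5 = 1.26705×10^8 km³/s².
The Hohmann ellipse has a_t = (r₁ + r₂)/2 = 9.130×10^5 km.
The half-period of the transfer ellipse is t = π√(a_t³/μ) = 2.435×10^5 s.
Target angular speed ω₂ = √(μ/r₂³) = 5.360×10^-6 rad/s.
Angle swept by the target during transfer: ω₂·t = 1.305 rad = 74.77°.
Arrival is 180° from departure on the ellipse, so φ = 180° − 74.77° = 105°.

φ = 105°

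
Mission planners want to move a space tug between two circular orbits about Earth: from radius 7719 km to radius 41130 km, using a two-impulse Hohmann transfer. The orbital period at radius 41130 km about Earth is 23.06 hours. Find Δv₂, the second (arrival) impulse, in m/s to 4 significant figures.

From Kepler's third law T² = 4π²r³/μ at r = 41130 km, T = 23.06 hours = 23.06 × 3600 s = 83016 s: μ = 4π²r³/T² = 3.98577×10^5 km³/s².
The Hohmann ellipse has a_t = (r₁ + r₂)/2 = 24424.5 km.
Circular speed at r = 41130 km: v_c = √(μ/r) = 3.113 km/s.
Vis-viva on the transfer ellipse at r = 41130 km gives v_t = √[μ(2/r − 1/a_t)] = 1.750 km/s.
Δv₂ = |v_t − v_c| = |1.750 − 3.113| = 1.363 km/s.

Δv₂ = 1363 m/s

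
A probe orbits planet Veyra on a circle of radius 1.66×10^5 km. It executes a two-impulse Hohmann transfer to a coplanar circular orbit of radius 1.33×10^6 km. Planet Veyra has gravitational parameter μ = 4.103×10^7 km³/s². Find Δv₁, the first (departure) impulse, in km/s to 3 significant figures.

Transfer-ellipse semi-major axis a_t = (r₁ + r₂)/2 = (1.660×10^5 + 1.330×10^6)/2 = 7.480×10^5 km.
On the circular orbit at r = 1.660×10^5 km, v_c = √(μ/r) = 15.722 km/s.
Transfer-orbit speed at the same r (vis-viva, a = a_t): v_t = √[μ(2/r − 1/a_t)] = 20.964 km/s.
Δv₁ = |v_t − v_c| = |20.964 − 15.722| = 5.242 km/s.

Δv₁ = 5.24 km/s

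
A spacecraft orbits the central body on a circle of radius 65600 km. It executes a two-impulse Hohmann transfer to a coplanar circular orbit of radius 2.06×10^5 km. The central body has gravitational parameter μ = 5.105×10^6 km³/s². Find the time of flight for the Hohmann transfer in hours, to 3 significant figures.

The Hohmann ellipse has a_t = (r₁ + r₂)/2 = 1.358×10^5 km.
Half the transfer-orbit period gives t = π√(a_t³/μ) = 69580 s.
Converting: 69580 s ÷ 3600 s/hour = 19.3 hours.

t = 19.3 hours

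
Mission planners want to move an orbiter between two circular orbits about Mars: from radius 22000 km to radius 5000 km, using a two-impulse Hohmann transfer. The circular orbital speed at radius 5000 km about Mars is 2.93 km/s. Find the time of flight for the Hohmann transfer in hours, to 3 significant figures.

t = 6.61 hours

From the circular-orbit relation v² = μ/r at r = 5000 km: μ = v²r = (2.93)² × 5000 = 42924.5 km³/s².
The Hohmann ellipse has a_t = (r₁ + r₂)/2 = 13500 km.
Half the transfer-orbit period gives t = π√(a_t³/μ) = 23780 s.
Converting: 23780 s ÷ 3600 s/hour = 6.61 hours.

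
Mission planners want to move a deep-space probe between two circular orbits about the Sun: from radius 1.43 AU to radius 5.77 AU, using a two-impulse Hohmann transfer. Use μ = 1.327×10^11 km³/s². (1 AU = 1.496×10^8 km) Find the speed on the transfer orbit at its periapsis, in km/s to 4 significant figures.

In km: r₁ = 1.43 × 1.496×10^8 = 2.13928×10^8 km; r₂ = 5.77 × 1.496×10^8 = 8.63192×10^8 km.
Transfer-ellipse semi-major axis a_t = (r₁ + r₂)/2 = (2.13928×10^8 + 8.63192×10^8)/2 = 5.3856×10^8 km.
At periapsis, r = 2.13928×10^8 km.
Vis-viva: v = √[μ(2/r − 1/a_t)] = √[1.327×10^11 × (2/2.13928×10^8 − 1/5.3856×10^8)] = 31.53 km/s.

v = 31.53 km/s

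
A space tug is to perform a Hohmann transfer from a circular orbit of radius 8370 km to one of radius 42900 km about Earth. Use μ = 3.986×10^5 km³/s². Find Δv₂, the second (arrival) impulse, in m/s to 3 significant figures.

Δv₂ = 1310 m/s

Semi-major axis of the transfer orbit: a_t = (8370 + 42900)/2 = 25635 km.
On the circular orbit at r = 42900 km, v_c = √(μ/r) = 3.048 km/s.
Transfer-orbit speed at the same r (vis-viva, a = a_t): v_t = √[μ(2/r − 1/a_t)] = 1.742 km/s.
Δv₂ = |v_t − v_c| = |1.742 − 3.048| = 1.306 km/s.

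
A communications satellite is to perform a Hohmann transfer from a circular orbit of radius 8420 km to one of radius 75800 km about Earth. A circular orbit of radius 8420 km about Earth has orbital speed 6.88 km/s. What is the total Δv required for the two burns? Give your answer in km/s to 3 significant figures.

From the circular-orbit relation v² = μ/r at r = 8420 km: μ = v²r = (6.88)² × 8420 = 3.98556×10^5 km³/s².
The Hohmann ellipse has a_t = (r₁ + r₂)/2 = 42110 km.
At r₁ the circular-orbit speed is v₁ = √(μ/r₁) = 6.8800 km/s.
On the transfer ellipse at r₁, vis-viva gives v_p = √[μ(2/r₁ − 1/a_t)] = 9.2306 km/s.
First burn Δv₁ = |v_p − v₁| = 2.3506 km/s.
At r₂, v₂ = √(μ/r₂) = 2.29303 km/s.
Transfer-orbit speed at r₂: v_a = √[μ(2/r₂ − 1/a_t)] = 1.02535 km/s.
Second burn Δv₂ = |v₂ − v_a| = 1.2677 km/s.
Total Δv = Δv₁ + Δv₂ = 3.618 km/s.

Δv = 3.62 km/s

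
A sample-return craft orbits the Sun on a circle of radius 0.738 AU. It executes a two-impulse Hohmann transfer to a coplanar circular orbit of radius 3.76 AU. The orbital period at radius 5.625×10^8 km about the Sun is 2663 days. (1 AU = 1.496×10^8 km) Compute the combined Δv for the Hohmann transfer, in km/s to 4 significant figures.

From Kepler's third law T² = 4π²r³/μ at r = 5.625×10^8 km, T = 2663 days = 2663 × 86400 s = 2.300832×10^8 s: μ = 4π²r³/T² = 1.32726×10^11 km³/s².
In km: r₁ = 0.738 × 1.496×10^8 = 1.104048×10^8 km; r₂ = 3.76 × 1.496×10^8 = 5.62496×10^8 km.
The Hohmann ellipse has a_t = (r₁ + r₂)/2 = 3.364504×10^8 km.
Circular speed at r₁: v₁ = √(μ/r₁) = √(1.32726×10^11/1.104048×10^8) = 34.67 km/s.
On the transfer ellipse at r₁, vis-viva gives v_p = √[μ(2/r₁ − 1/a_t)] = 44.83 km/s.
First burn Δv₁ = |v_p − v₁| = 10.16 km/s.
At r₂, v₂ = √(μ/r₂) = 15.361 km/s.
Transfer-orbit speed at r₂: v_a = √[μ(2/r₂ − 1/a_t)] = 8.7994 km/s.
Second burn Δv₂ = |v₂ − v_a| = 6.562 km/s.
Δv = Δv₁ + Δv₂ = 10.16 + 6.562 = 16.72 km/s.

Δv = 16.72 km/s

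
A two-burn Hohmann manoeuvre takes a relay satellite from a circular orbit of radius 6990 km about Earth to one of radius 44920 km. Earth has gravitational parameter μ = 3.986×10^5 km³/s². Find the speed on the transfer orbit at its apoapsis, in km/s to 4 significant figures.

The Hohmann ellipse has a_t = (r₁ + r₂)/2 = 25955 km.
At apoapsis, r = 44920 km.
Applying v² = μ(2/r − 1/a_t): v = 1.546 km/s.

v = 1.546 km/s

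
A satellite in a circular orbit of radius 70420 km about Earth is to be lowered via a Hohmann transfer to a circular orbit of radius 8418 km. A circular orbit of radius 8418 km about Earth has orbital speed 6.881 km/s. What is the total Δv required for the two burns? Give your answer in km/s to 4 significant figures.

Δv = 3.596 km/s

From the circular-orbit relation v² = μ/r at r = 8418 km: μ = v²r = (6.881)² × 8418 = 3.98577×10^5 km³/s².
Transfer-ellipse semi-major axis a_t = (r₁ + r₂)/2 = (70420 + 8418)/2 = 39419 km.
At r₁ the circular-orbit speed is v₁ = √(μ/r₁) = 2.379 km/s.
Transfer-orbit speed at r₁ (vis-viva): v_a = √[μ(2/r₁ − 1/a_t)] = 1.099 km/s.
First burn Δv₁ = |v_a − v₁| = 1.280 km/s.
At r₂, v₂ = √(μ/r₂) = 6.881 km/s.
Transfer-orbit speed at r₂: v_p = √[μ(2/r₂ − 1/a_t)] = 9.197 km/s.
Second burn Δv₂ = |v₂ − v_p| = 2.316 km/s.
Δv = Δv₁ + Δv₂ = 1.280 + 2.316 = 3.596 km/s.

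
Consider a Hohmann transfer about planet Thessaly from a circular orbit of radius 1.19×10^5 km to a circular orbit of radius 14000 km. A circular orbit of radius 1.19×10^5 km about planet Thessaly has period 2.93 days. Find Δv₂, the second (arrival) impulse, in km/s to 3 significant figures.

Δv₂ = 2.91 km/s

From Kepler's third law T² = 4π²r³/μ at r = 1.19×10^5 km, T = 2.93 days = 2.93 × 86400 s = 2.53152×10^5 s: μ = 4π²r³/T² = 1.03810×10^6 km³/s².
Transfer-ellipse semi-major axis a_t = (r₁ + r₂)/2 = (1.190×10^5 + 14000)/2 = 66500 km.
Circular speed at r = 14000 km: v_c = √(μ/r) = 8.6110 km/s.
Vis-viva on the transfer ellipse at r = 14000 km gives v_t = √[μ(2/r − 1/a_t)] = 11.519 km/s.
Δv₂ = |v_t − v_c| = |11.519 − 8.6110| = 2.908 km/s.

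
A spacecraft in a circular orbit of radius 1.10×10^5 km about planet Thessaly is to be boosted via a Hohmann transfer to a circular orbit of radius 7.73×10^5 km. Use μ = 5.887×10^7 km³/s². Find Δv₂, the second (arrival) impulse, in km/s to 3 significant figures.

Semi-major axis of the transfer orbit: a_t = (1.100×10^5 + 7.730×10^5)/2 = 4.415×10^5 km.
On the circular orbit at r = 7.730×10^5 km, v_c = √(μ/r) = 8.727 km/s.
Vis-viva on the transfer ellipse at r = 7.730×10^5 km gives v_t = √[μ(2/r − 1/a_t)] = 4.356 km/s.
Δv₂ = |v_t − v_c| = |4.356 − 8.727| = 4.371 km/s.

Δv₂ = 4.37 km/s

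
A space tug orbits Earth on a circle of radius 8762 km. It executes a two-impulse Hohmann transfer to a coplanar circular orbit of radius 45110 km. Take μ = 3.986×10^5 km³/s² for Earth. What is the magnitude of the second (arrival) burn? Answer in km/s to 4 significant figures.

Transfer-ellipse semi-major axis a_t = (r₁ + r₂)/2 = (8762 + 45110)/2 = 26936 km.
Circular speed at r = 45110 km: v_c = √(μ/r) = 2.9726 km/s.
Vis-viva on the transfer ellipse at r = 45110 km gives v_t = √[μ(2/r − 1/a_t)] = 1.6954 km/s.
Δv₂ = |v_t − v_c| = |1.6954 − 2.9726| = 1.277 km/s.

Δv₂ = 1.277 km/s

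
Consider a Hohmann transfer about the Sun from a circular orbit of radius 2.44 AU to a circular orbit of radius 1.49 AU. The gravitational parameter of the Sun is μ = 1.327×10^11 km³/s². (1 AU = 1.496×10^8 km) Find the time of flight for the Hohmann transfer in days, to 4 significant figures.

t = 503.1 days

In km: r₁ = 2.44 × 1.496×10^8 = 3.65024×10^8 km; r₂ = 1.49 × 1.496×10^8 = 2.22904×10^8 km.
The Hohmann ellipse has a_t = (r₁ + r₂)/2 = 2.93964×10^8 km.
Transfer time t = π√(a_t³/μ) = π√((2.93964×10^8)³ / 1.327×10^11) = 4.347×10^7 s.
Converting: 4.347×10^7 s ÷ 86400 s/day = 503.1 days.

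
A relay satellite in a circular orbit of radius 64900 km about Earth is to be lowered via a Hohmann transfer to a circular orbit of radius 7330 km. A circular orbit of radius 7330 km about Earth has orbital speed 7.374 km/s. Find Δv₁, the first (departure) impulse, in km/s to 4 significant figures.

From the circular-orbit relation v² = μ/r at r = 7330 km: μ = v²r = (7.374)² × 7330 = 3.98575×10^5 km³/s².
Semi-major axis of the transfer orbit: a_t = (64900 + 7330)/2 = 36115 km.
Circular speed at r = 64900 km: v_c = √(μ/r) = 2.478 km/s.
Vis-viva on the transfer ellipse at r = 64900 km gives v_t = √[μ(2/r − 1/a_t)] = 1.116 km/s.
Δv₁ = |v_t − v_c| = |1.116 − 2.478| = 1.362 km/s.

Δv₁ = 1.362 km/s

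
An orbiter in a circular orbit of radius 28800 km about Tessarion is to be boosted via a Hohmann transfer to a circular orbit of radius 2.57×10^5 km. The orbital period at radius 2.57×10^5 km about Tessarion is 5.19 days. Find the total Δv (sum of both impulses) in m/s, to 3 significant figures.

Δv = 5650 m/s

From Kepler's third law T² = 4π²r³/μ at r = 2.57×10^5 km, T = 5.19 days = 5.19 × 86400 s = 4.48416×10^5 s: μ = 4π²r³/T² = 3.33271×10^6 km³/s².
The Hohmann ellipse has a_t = (r₁ + r₂)/2 = 1.429×10^5 km.
Circular speed at r₁: v₁ = √(μ/r₁) = √(3.33271×10^6/28800) = 10.757 km/s.
On the transfer ellipse at r₁, vis-viva equation gives v_p = √[μ(2/r₁ − 1/a_t)] = 14.426 km/s.
First burn Δv₁ = |v_p − v₁| = 3.669 km/s.
At r₂, v₂ = √(μ/r₂) = 3.601 km/s.
Transfer-orbit speed at r₂: v_a = √[μ(2/r₂ − 1/a_t)] = 1.617 km/s.
Second burn Δv₂ = |v₂ − v_a| = 1.984 km/s.
Δv = Δv₁ + Δv₂ = 3.669 + 1.984 = 5.653 km/s.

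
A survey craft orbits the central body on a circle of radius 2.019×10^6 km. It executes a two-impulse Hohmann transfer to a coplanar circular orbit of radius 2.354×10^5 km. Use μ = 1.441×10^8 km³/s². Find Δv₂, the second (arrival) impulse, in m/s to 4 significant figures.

Semi-major axis of the transfer orbit: a_t = (2.019×10^6 + 2.354×10^5)/2 = 1.1272×10^6 km.
On the circular orbit at r = 2.354×10^5 km, v_c = √(μ/r) = 24.742 km/s.
Transfer-orbit speed at the same r (vis-viva, a = a_t): v_t = √[μ(2/r − 1/a_t)] = 33.113 km/s.
Δv₂ = |v_t − v_c| = |33.113 − 24.742| = 8.371 km/s.

Δv₂ = 8371 m/s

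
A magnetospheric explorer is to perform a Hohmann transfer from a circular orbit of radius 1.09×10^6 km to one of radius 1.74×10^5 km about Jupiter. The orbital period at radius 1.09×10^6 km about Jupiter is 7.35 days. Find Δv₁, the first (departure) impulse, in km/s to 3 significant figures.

Δv₁ = 5.13 km/s

From Kepler's third law T² = 4π²r³/μ at r = 1.09×10^6 km, T = 7.35 days = 7.35 × 86400 s = 6.3504×10^5 s: μ = 4π²r³/T² = 1.26776×10^8 km³/s².
Semi-major axis of the transfer orbit: a_t = (1.090×10^6 + 1.740×10^5)/2 = 6.320×10^5 km.
On the circular orbit at r = 1.090×10^6 km, v_c = √(μ/r) = 10.785 km/s.
Vis-viva on the transfer ellipse at r = 1.090×10^6 km gives v_t = √[μ(2/r − 1/a_t)] = 5.6588 km/s.
Δv₁ = |v_t − v_c| = |5.6588 − 10.785| = 5.126 km/s.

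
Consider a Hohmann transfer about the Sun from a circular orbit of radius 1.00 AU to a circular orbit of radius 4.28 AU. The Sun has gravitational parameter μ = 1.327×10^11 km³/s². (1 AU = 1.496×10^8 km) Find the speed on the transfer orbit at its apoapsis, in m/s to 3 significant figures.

v = 8860 m/s

In km: r₁ = 1.00 × 1.496×10^8 = 1.496×10^8 km; r₂ = 4.28 × 1.496×10^8 = 6.40288×10^8 km.
The Hohmann ellipse has a_t = (r₁ + r₂)/2 = 3.94944×10^8 km.
The apoapsis of the transfer ellipse is at r = 6.40288×10^8 km.
From the vis-viva equation, v = √[μ(2/r − 1/a_t)] = 8.860 km/s.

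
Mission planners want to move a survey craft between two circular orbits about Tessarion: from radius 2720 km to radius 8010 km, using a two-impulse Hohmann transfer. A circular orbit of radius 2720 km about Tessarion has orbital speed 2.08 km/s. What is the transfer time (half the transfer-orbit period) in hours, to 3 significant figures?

From the circular-orbit relation v² = μ/r at r = 2720 km: μ = v²r = (2.08)² × 2720 = 11767.8 km³/s².
Semi-major axis of the transfer orbit: a_t = (2720 + 8010)/2 = 5365 km.
Half the transfer-orbit period gives t = π√(a_t³/μ) = 11380 s.
Converting: 11380 s ÷ 3600 s/hour = 3.16 hours.

t = 3.16 hours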